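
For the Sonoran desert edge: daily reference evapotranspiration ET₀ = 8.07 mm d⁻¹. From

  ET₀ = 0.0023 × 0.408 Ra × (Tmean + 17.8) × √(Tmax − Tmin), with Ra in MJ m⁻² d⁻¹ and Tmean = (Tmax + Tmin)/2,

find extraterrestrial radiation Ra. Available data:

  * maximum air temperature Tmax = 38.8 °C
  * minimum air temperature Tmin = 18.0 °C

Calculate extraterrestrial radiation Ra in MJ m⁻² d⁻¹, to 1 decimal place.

Tmean = (38.8+18.0)/2 = 28.40 °C; ΔT = 20.8
Ra = ET₀ / [0.0023 × 0.408 × (Tmean+17.8) × √ΔT]
   = 8.07 / (0.0023 × 0.408 × 46.20 × 4.5607) = 40.814 MJ m⁻² d⁻¹

40.8 MJ m⁻² d⁻¹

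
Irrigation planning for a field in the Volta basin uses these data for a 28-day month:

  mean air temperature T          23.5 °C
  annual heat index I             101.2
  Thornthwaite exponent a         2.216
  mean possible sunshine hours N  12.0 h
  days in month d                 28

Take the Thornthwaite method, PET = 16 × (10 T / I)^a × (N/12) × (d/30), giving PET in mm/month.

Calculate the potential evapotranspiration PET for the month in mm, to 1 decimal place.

10T/I = 10 × 23.5 / 101.2 = 2.3221
(10T/I)^a = 2.3221^2.216 = 6.4683
Uncorrected PET = 16 × 6.4683 = 103.493 mm
Correction = (N/12)(d/30) = (12.0/12)(28/30) = 0.9333
PET = 103.493 × 0.9333 = 96.590 mm/month

96.6 mm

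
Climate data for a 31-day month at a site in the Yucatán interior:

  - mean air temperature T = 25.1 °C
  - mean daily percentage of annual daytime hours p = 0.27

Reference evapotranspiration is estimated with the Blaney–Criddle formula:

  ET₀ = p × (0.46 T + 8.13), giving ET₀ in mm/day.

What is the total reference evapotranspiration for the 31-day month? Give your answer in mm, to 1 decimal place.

ET₀ = 0.27 × (0.46 × 25.1 + 8.13) = 0.27 × 19.676 = 5.3125 mm/d
Monthly total = 5.3125 × 31 = 164.688 mm

164.7 mm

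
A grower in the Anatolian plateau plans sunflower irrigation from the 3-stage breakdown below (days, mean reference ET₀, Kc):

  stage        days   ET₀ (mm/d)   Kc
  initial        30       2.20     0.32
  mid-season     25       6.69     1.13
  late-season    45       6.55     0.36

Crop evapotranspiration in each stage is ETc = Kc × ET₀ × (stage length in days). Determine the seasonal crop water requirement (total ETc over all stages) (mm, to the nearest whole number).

initial: 0.32 × 2.20 × 30 = 21.12 mm
mid-season: 1.13 × 6.69 × 25 = 188.99 mm
late-season: 0.36 × 6.55 × 45 = 106.11 mm
Seasonal total = 316.22 mm

316 mm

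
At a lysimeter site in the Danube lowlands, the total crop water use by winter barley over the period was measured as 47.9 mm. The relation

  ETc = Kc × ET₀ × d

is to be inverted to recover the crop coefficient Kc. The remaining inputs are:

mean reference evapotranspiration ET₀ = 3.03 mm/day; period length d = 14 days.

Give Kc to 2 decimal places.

ETc = Kc × ET₀ × d  ⇒  Kc = ETc / (ET₀ × d)
Kc = 47.9 / (3.03 × 14) = 47.9 / 42.42 = 1.1292

1.13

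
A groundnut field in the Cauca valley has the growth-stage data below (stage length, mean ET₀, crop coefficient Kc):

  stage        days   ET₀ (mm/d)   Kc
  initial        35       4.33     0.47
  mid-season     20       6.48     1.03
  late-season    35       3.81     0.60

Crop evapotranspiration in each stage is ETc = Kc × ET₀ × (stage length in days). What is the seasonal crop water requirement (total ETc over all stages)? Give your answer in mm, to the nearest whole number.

285 mm

initial: 0.47 × 4.33 × 35 = 71.23 mm
mid-season: 1.03 × 6.48 × 20 = 133.49 mm
late-season: 0.60 × 3.81 × 35 = 80.01 mm
Seasonal total = 284.73 mm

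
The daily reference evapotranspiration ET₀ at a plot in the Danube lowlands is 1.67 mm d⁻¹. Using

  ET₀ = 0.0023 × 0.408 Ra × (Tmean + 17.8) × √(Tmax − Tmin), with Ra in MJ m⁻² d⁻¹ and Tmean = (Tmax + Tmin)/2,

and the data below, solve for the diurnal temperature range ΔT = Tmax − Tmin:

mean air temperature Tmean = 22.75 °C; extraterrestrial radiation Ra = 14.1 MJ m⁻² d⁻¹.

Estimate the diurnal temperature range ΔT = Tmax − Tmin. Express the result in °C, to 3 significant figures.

√ΔT = ET₀ / [0.0023 × 0.408 × Ra × (Tmean+17.8)] = 1.67 / (0.0023 × 5.7528 × 40.55) = 3.1126
ΔT = 3.1126² = 9.688 °C

9.69 °C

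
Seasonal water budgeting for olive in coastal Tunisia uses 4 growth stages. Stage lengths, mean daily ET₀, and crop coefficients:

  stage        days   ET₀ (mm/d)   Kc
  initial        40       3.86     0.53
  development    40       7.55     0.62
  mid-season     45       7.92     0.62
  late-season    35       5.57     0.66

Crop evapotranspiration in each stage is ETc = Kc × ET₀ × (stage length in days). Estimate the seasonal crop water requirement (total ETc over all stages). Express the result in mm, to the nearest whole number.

initial: 0.53 × 3.86 × 40 = 81.83 mm
development: 0.62 × 7.55 × 40 = 187.24 mm
mid-season: 0.62 × 7.92 × 45 = 220.97 mm
late-season: 0.66 × 5.57 × 35 = 128.67 mm
Seasonal total = 618.71 mm

619 mm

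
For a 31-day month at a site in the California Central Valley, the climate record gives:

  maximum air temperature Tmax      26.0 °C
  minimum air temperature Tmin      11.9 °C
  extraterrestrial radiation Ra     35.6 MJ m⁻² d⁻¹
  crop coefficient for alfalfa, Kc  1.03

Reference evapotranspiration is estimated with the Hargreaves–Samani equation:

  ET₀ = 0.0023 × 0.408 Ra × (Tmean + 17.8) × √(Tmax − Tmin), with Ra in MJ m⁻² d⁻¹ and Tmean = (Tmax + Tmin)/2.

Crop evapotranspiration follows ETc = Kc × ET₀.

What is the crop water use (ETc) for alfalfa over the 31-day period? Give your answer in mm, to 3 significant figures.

Tmean = (26.0 + 11.9)/2 = 18.95 °C
0.408 Ra = 0.408 × 35.6 = 14.5248 mm/d equivalent
ET₀ = 0.0023 × 14.5248 × (18.95 + 17.8) × √14.1 = 0.0023 × 14.5248 × 36.75 × 3.7550 = 4.6100 mm/d
ETc = Kc × ET₀ = 1.03 × 4.6100 = 4.7483 mm/d
Over 31 days: 4.7483 × 31 = 147.197 mm

147 mm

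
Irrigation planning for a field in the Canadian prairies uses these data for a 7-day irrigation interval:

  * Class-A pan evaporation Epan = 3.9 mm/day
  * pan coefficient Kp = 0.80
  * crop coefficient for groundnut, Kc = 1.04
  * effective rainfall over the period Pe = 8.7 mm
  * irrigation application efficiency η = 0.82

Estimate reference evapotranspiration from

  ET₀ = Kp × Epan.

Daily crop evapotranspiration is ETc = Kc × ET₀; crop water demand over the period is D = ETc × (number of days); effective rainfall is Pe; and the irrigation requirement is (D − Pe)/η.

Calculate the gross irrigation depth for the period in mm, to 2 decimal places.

17.09 mm

ET₀ = 0.80 × 3.9 = 3.1200 mm/d
ETc = Kc × ET₀ = 1.04 × 3.1200 = 3.2448 mm/d
Crop demand D = ETc × 7 d = 3.2448 × 7 = 22.714 mm
D − Pe = 22.714 − 8.7 = 14.014 mm
Gross irrigation = 14.014 / 0.82 = 17.090 mm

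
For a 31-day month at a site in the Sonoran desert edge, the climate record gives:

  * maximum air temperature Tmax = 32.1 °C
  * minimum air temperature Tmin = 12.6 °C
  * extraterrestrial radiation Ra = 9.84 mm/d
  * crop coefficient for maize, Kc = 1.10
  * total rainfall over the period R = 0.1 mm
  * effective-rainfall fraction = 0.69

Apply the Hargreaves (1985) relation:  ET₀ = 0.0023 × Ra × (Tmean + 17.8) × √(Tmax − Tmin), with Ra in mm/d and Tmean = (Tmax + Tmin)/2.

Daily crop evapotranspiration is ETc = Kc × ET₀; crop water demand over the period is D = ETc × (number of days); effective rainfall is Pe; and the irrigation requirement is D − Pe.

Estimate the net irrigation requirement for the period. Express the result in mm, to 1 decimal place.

136.8 mm

Tmean = (32.1 + 12.6)/2 = 22.35 °C
ET₀ = 0.0023 × 9.84 × (22.35 + 17.8) × √19.5 = 0.0023 × 9.84 × 40.15 × 4.4159 = 4.0126 mm/d
ETc = Kc × ET₀ = 1.10 × 4.0126 = 4.4139 mm/d
Crop demand D = ETc × 31 d = 4.4139 × 31 = 136.831 mm
Pe = 0.69 × 0.1 = 0.069 mm
D − Pe = 136.831 − 0.069 = 136.762 mm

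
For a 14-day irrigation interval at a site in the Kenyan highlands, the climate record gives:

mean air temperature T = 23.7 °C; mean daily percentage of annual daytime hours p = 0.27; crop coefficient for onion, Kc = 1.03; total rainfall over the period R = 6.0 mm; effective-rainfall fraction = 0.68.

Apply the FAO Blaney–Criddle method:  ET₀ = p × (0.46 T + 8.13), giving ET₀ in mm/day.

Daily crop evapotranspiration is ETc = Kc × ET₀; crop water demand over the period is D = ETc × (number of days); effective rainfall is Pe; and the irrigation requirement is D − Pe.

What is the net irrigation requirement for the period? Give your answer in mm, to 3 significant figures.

70.0 mm

ET₀ = 0.27 × (0.46 × 23.7 + 8.13) = 0.27 × 19.032 = 5.1386 mm/d
ETc = Kc × ET₀ = 1.03 × 5.1386 = 5.2928 mm/d
Crop demand D = ETc × 14 d = 5.2928 × 14 = 74.099 mm
Pe = 0.68 × 6.0 = 4.080 mm
D − Pe = 74.099 − 4.080 = 70.019 mm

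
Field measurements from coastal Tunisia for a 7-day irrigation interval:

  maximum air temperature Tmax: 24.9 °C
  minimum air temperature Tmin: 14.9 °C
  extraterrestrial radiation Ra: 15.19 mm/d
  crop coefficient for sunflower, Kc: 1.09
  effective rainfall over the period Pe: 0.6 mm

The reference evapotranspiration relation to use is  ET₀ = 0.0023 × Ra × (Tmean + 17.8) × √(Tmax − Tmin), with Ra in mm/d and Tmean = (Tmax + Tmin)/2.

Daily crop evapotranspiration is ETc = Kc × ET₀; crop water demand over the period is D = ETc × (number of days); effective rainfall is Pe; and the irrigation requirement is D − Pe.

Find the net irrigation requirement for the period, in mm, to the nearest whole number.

Tmean = (24.9 + 14.9)/2 = 19.90 °C
ET₀ = 0.0023 × 15.19 × (19.90 + 17.8) × √10.0 = 0.0023 × 15.19 × 37.70 × 3.1623 = 4.1651 mm/d
ETc = Kc × ET₀ = 1.09 × 4.1651 = 4.5400 mm/d
Crop demand D = ETc × 7 d = 4.5400 × 7 = 31.780 mm
D − Pe = 31.780 − 0.6 = 31.180 mm

31 mm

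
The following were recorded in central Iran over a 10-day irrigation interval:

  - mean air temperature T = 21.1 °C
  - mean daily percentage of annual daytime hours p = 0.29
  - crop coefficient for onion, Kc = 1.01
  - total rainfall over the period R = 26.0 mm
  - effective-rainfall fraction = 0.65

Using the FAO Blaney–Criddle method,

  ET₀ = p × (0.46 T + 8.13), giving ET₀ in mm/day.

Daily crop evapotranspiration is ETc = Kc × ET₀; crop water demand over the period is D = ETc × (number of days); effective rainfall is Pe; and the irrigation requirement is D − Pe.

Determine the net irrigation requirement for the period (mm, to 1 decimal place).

35.3 mm

ET₀ = 0.29 × (0.46 × 21.1 + 8.13) = 0.29 × 17.836 = 5.1724 mm/d
ETc = Kc × ET₀ = 1.01 × 5.1724 = 5.2241 mm/d
Crop demand D = ETc × 10 d = 5.2241 × 10 = 52.241 mm
Pe = 0.65 × 26.0 = 16.900 mm
D − Pe = 52.241 − 16.900 = 35.341 mm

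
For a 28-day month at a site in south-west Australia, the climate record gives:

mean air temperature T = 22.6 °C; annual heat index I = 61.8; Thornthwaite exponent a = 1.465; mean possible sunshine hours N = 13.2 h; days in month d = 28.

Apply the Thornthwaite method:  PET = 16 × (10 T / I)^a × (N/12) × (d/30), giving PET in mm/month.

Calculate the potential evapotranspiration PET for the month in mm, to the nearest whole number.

110 mm

10T/I = 10 × 22.6 / 61.8 = 3.6570
(10T/I)^a = 3.6570^1.465 = 6.6831
Uncorrected PET = 16 × 6.6831 = 106.930 mm
Correction = (N/12)(d/30) = (13.2/12)(28/30) = 1.0267
PET = 106.930 × 1.0267 = 109.785 mm/month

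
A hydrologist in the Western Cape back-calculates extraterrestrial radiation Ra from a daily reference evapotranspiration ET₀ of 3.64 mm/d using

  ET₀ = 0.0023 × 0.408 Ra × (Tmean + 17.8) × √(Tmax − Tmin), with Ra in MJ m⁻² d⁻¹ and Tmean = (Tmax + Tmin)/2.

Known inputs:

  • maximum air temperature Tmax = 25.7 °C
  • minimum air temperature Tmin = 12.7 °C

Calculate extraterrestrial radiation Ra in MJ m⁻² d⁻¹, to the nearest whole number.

29 MJ m⁻² d⁻¹

Tmean = (25.7+12.7)/2 = 19.20 °C; ΔT = 13.0
Ra = ET₀ / [0.0023 × 0.408 × (Tmean+17.8) × √ΔT]
   = 3.64 / (0.0023 × 0.408 × 37.00 × 3.6056) = 29.076 MJ m⁻² d⁻¹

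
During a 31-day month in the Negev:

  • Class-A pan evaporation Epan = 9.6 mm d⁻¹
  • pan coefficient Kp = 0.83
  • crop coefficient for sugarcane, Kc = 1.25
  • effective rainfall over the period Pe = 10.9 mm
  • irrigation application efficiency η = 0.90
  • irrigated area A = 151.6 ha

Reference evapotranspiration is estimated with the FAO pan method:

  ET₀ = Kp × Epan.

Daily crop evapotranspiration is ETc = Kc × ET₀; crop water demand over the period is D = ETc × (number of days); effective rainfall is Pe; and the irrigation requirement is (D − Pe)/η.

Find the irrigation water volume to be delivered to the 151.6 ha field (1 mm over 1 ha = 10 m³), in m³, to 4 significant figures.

ET₀ = 0.83 × 9.6 = 7.9680 mm/d
ETc = Kc × ET₀ = 1.25 × 7.9680 = 9.9600 mm/d
Crop demand D = ETc × 31 d = 9.9600 × 31 = 308.760 mm
D − Pe = 308.760 − 10.9 = 297.860 mm
Gross irrigation = 297.860 / 0.90 = 330.956 mm
Volume = 330.956 mm × 151.6 ha × 10 = 501729.3 m³

501700 m³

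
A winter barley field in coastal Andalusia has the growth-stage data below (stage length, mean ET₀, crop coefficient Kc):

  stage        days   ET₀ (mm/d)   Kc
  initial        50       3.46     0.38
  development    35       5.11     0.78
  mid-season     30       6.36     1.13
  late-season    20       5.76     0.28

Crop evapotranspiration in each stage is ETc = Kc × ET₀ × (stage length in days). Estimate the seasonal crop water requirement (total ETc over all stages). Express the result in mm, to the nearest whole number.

initial: 0.38 × 3.46 × 50 = 65.74 mm
development: 0.78 × 5.11 × 35 = 139.50 mm
mid-season: 1.13 × 6.36 × 30 = 215.60 mm
late-season: 0.28 × 5.76 × 20 = 32.26 mm
Seasonal total = 453.10 mm

453 mm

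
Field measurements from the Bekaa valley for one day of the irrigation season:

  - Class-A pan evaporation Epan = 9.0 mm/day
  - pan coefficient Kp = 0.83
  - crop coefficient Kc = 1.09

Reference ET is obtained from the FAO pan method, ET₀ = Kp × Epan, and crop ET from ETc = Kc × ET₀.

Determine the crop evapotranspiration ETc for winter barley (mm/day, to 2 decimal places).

8.14 mm/day

ET₀ = 0.83 × 9.0 = 7.4700 mm/d
ETc = Kc × ET₀ = 1.09 × 7.4700 = 8.1423 mm/d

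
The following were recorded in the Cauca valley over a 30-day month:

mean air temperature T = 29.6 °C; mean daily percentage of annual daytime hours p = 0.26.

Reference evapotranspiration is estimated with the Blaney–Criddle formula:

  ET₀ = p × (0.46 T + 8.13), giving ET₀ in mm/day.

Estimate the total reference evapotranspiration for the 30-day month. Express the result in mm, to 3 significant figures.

170 mm

ET₀ = 0.26 × (0.46 × 29.6 + 8.13) = 0.26 × 21.746 = 5.6540 mm/d
Monthly total = 5.6540 × 30 = 169.620 mm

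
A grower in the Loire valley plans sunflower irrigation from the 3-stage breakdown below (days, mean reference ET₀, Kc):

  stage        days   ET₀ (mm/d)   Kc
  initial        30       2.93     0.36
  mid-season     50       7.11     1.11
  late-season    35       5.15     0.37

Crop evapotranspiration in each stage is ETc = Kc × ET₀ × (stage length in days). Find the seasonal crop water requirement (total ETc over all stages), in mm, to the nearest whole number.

493 mm

initial: 0.36 × 2.93 × 30 = 31.64 mm
mid-season: 1.11 × 7.11 × 50 = 394.61 mm
late-season: 0.37 × 5.15 × 35 = 66.69 mm
Seasonal total = 492.94 mm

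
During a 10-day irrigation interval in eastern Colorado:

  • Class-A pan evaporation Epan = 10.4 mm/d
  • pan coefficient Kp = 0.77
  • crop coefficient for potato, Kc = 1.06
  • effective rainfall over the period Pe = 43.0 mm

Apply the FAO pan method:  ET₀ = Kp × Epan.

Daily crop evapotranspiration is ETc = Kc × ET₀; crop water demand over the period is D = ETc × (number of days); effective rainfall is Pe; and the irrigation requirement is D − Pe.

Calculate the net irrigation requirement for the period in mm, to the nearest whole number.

42 mm

ET₀ = 0.77 × 10.4 = 8.0080 mm/d
ETc = Kc × ET₀ = 1.06 × 8.0080 = 8.4885 mm/d
Crop demand D = ETc × 10 d = 8.4885 × 10 = 84.885 mm
D − Pe = 84.885 − 43.0 = 41.885 mm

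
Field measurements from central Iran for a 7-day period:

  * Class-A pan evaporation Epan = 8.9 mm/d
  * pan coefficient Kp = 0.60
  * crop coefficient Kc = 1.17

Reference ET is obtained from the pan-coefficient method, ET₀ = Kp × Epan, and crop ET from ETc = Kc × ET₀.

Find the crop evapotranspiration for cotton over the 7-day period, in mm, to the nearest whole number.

ET₀ = 0.60 × 8.9 = 5.3400 mm/d
ETc = Kc × ET₀ = 1.17 × 5.3400 = 6.2478 mm/d
Over 7 days: 6.2478 × 7 = 43.735 mm

44 mm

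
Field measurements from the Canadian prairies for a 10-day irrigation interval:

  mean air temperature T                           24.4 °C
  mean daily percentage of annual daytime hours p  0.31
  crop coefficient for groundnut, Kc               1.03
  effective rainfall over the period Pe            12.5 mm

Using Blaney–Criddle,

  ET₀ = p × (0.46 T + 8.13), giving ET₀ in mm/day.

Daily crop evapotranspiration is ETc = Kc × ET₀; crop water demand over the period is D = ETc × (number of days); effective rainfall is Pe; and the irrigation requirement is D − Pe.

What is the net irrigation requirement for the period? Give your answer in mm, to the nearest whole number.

49 mm

ET₀ = 0.31 × (0.46 × 24.4 + 8.13) = 0.31 × 19.354 = 5.9997 mm/d
ETc = Kc × ET₀ = 1.03 × 5.9997 = 6.1797 mm/d
Crop demand D = ETc × 10 d = 6.1797 × 10 = 61.797 mm
D − Pe = 61.797 − 12.5 = 49.297 mm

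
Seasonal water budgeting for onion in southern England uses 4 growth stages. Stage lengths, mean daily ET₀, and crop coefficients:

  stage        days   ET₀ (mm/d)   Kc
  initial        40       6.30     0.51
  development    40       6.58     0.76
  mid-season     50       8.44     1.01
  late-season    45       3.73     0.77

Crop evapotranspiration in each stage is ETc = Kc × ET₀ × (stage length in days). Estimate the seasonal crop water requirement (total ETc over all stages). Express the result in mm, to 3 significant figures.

initial: 0.51 × 6.30 × 40 = 128.52 mm
development: 0.76 × 6.58 × 40 = 200.03 mm
mid-season: 1.01 × 8.44 × 50 = 426.22 mm
late-season: 0.77 × 3.73 × 45 = 129.24 mm
Seasonal total = 884.01 mm

884 mm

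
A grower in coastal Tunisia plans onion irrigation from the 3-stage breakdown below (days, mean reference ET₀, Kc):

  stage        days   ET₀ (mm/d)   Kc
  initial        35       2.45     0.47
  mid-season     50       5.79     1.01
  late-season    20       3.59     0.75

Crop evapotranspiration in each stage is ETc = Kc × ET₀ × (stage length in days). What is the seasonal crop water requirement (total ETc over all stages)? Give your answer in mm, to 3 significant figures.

387 mm

initial: 0.47 × 2.45 × 35 = 40.30 mm
mid-season: 1.01 × 5.79 × 50 = 292.40 mm
late-season: 0.75 × 3.59 × 20 = 53.85 mm
Seasonal total = 386.55 mm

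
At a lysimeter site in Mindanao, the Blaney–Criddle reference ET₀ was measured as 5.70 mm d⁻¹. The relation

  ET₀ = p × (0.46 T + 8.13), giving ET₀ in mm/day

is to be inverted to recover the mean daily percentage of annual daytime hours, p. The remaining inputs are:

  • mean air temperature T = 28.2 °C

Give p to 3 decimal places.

0.270

p = ET₀ / (0.46 T + 8.13) = 5.70 / (0.46 × 28.2 + 8.13) = 5.70 / 21.102 = 0.2701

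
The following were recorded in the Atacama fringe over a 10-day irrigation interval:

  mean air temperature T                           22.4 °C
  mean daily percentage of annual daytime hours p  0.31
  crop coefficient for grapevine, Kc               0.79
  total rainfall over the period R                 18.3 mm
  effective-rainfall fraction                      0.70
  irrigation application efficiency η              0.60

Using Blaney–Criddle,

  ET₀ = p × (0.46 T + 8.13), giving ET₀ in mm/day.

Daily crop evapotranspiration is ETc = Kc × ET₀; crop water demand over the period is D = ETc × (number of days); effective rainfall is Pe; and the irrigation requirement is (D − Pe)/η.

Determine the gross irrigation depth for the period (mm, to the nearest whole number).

54 mm

ET₀ = 0.31 × (0.46 × 22.4 + 8.13) = 0.31 × 18.434 = 5.7145 mm/d
ETc = Kc × ET₀ = 0.79 × 5.7145 = 4.5145 mm/d
Crop demand D = ETc × 10 d = 4.5145 × 10 = 45.145 mm
Pe = 0.70 × 18.3 = 12.810 mm
D − Pe = 45.145 − 12.810 = 32.335 mm
Gross irrigation = 32.335 / 0.60 = 53.892 mm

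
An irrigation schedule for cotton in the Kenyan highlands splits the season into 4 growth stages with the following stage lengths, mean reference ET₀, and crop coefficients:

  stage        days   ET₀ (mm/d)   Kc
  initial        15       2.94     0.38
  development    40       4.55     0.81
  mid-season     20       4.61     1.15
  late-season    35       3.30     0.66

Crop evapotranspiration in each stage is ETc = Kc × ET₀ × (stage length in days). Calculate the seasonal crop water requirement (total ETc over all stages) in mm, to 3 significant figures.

346 mm

initial: 0.38 × 2.94 × 15 = 16.76 mm
development: 0.81 × 4.55 × 40 = 147.42 mm
mid-season: 1.15 × 4.61 × 20 = 106.03 mm
late-season: 0.66 × 3.30 × 35 = 76.23 mm
Seasonal total = 346.44 mm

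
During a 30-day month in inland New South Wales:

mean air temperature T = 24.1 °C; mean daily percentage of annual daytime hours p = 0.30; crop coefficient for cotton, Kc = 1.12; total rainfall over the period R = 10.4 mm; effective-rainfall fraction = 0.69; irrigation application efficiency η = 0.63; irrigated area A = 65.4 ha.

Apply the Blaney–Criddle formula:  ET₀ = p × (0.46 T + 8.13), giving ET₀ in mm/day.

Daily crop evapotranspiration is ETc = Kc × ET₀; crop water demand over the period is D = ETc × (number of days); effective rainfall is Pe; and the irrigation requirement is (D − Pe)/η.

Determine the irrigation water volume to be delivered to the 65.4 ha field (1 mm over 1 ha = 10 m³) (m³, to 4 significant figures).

ET₀ = 0.30 × (0.46 × 24.1 + 8.13) = 0.30 × 19.216 = 5.7648 mm/d
ETc = Kc × ET₀ = 1.12 × 5.7648 = 6.4566 mm/d
Crop demand D = ETc × 30 d = 6.4566 × 30 = 193.698 mm
Pe = 0.69 × 10.4 = 7.176 mm
D − Pe = 193.698 − 7.176 = 186.522 mm
Gross irrigation = 186.522 / 0.63 = 296.067 mm
Volume = 296.067 mm × 65.4 ha × 10 = 193627.8 m³

193600 m³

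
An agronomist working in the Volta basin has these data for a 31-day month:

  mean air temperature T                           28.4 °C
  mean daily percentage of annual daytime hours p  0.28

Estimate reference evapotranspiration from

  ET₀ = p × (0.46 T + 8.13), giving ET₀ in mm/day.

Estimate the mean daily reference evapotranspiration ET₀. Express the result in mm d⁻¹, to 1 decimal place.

5.9 mm d⁻¹

ET₀ = 0.28 × (0.46 × 28.4 + 8.13) = 0.28 × 21.194 = 5.9343 mm/d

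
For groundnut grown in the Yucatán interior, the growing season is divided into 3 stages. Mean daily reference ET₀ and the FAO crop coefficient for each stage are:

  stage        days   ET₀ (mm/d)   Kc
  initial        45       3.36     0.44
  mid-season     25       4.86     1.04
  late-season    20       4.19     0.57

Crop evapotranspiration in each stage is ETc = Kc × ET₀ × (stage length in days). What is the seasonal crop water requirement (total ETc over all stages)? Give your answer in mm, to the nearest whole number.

241 mm

initial: 0.44 × 3.36 × 45 = 66.53 mm
mid-season: 1.04 × 4.86 × 25 = 126.36 mm
late-season: 0.57 × 4.19 × 20 = 47.77 mm
Seasonal total = 240.66 mm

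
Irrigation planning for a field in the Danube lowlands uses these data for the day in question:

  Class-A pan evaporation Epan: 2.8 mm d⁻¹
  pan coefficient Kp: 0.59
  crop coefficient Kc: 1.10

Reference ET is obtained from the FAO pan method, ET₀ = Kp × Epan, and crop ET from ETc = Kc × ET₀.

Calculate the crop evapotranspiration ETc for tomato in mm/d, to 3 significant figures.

ET₀ = 0.59 × 2.8 = 1.6520 mm/d
ETc = Kc × ET₀ = 1.10 × 1.6520 = 1.8172 mm/d

1.82 mm/d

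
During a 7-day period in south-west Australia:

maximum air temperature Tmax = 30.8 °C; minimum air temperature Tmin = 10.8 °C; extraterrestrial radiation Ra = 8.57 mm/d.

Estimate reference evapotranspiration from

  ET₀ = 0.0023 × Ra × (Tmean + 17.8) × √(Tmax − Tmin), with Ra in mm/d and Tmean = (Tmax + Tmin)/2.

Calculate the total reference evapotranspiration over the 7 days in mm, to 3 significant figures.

23.8 mm

Tmean = (30.8 + 10.8)/2 = 20.80 °C
ET₀ = 0.0023 × 8.57 × (20.80 + 17.8) × √20.0 = 0.0023 × 8.57 × 38.60 × 4.4721 = 3.4026 mm/d
Over 7 days: 3.4026 × 7 = 23.818 mm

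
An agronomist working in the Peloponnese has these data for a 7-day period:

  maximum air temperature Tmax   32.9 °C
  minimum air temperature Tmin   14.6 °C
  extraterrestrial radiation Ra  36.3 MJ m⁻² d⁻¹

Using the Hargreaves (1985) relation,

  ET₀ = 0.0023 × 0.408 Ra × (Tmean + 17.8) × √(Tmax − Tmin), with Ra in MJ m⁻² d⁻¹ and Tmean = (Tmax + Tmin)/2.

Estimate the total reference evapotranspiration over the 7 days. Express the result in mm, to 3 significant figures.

42.4 mm

Tmean = (32.9 + 14.6)/2 = 23.75 °C
0.408 Ra = 0.408 × 36.3 = 14.8104 mm/d equivalent
ET₀ = 0.0023 × 14.8104 × (23.75 + 17.8) × √18.3 = 0.0023 × 14.8104 × 41.55 × 4.2778 = 6.0546 mm/d
Over 7 days: 6.0546 × 7 = 42.382 mm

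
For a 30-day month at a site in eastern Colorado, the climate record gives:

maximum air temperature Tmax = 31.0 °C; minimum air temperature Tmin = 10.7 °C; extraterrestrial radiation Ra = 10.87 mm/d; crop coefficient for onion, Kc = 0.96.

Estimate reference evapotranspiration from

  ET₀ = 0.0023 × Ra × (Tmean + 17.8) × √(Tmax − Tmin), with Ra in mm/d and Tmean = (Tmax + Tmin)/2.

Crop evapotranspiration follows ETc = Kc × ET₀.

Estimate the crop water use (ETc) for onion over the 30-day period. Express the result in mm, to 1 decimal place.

Tmean = (31.0 + 10.7)/2 = 20.85 °C
ET₀ = 0.0023 × 10.87 × (20.85 + 17.8) × √20.3 = 0.0023 × 10.87 × 38.65 × 4.5056 = 4.3537 mm/d
ETc = Kc × ET₀ = 0.96 × 4.3537 = 4.1796 mm/d
Over 30 days: 4.1796 × 30 = 125.388 mm

125.4 mm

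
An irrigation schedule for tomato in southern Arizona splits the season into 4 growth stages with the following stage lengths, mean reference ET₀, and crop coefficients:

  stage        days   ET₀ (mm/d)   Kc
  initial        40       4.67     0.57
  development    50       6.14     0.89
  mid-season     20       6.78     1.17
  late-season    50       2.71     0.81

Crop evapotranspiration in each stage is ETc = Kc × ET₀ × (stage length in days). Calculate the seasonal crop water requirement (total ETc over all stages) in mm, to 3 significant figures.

648 mm

initial: 0.57 × 4.67 × 40 = 106.48 mm
development: 0.89 × 6.14 × 50 = 273.23 mm
mid-season: 1.17 × 6.78 × 20 = 158.65 mm
late-season: 0.81 × 2.71 × 50 = 109.76 mm
Seasonal total = 648.12 mm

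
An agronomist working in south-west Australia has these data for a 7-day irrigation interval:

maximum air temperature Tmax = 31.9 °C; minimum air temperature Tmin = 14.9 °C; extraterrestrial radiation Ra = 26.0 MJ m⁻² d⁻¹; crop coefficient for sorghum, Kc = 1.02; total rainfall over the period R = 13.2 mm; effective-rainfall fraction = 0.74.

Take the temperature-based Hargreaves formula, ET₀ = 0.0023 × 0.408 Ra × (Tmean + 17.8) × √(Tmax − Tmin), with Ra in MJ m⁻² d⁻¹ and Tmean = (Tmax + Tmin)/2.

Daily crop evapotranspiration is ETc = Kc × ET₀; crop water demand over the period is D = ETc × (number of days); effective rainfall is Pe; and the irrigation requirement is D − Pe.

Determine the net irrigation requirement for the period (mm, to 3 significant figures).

Tmean = (31.9 + 14.9)/2 = 23.40 °C
0.408 Ra = 0.408 × 26.0 = 10.6080 mm/d equivalent
ET₀ = 0.0023 × 10.6080 × (23.40 + 17.8) × √17.0 = 0.0023 × 10.6080 × 41.20 × 4.1231 = 4.1446 mm/d
ETc = Kc × ET₀ = 1.02 × 4.1446 = 4.2275 mm/d
Crop demand D = ETc × 7 d = 4.2275 × 7 = 29.593 mm
Pe = 0.74 × 13.2 = 9.768 mm
D − Pe = 29.593 − 9.768 = 19.825 mm

19.8 mm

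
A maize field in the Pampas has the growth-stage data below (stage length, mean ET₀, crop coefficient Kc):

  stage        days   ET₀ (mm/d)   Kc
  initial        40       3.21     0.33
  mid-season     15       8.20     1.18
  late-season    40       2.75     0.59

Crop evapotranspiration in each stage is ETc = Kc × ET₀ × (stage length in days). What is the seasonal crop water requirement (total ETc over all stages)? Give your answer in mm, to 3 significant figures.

initial: 0.33 × 3.21 × 40 = 42.37 mm
mid-season: 1.18 × 8.20 × 15 = 145.14 mm
late-season: 0.59 × 2.75 × 40 = 64.90 mm
Seasonal total = 252.41 mm

252 mm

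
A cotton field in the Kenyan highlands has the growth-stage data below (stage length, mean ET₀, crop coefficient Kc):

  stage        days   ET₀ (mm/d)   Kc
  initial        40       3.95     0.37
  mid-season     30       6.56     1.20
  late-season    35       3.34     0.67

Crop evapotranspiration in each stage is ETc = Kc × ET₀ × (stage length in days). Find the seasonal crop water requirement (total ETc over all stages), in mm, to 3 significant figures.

373 mm

initial: 0.37 × 3.95 × 40 = 58.46 mm
mid-season: 1.20 × 6.56 × 30 = 236.16 mm
late-season: 0.67 × 3.34 × 35 = 78.32 mm
Seasonal total = 372.94 mm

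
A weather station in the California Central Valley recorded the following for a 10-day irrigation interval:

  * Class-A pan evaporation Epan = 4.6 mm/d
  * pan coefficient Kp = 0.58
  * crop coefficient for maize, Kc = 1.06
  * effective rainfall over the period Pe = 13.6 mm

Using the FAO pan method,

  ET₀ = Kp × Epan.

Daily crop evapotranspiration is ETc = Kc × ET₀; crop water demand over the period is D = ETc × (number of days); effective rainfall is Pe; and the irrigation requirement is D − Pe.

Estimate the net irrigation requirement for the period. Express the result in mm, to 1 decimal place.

14.7 mm

ET₀ = 0.58 × 4.6 = 2.6680 mm/d
ETc = Kc × ET₀ = 1.06 × 2.6680 = 2.8281 mm/d
Crop demand D = ETc × 10 d = 2.8281 × 10 = 28.281 mm
D − Pe = 28.281 − 13.6 = 14.681 mm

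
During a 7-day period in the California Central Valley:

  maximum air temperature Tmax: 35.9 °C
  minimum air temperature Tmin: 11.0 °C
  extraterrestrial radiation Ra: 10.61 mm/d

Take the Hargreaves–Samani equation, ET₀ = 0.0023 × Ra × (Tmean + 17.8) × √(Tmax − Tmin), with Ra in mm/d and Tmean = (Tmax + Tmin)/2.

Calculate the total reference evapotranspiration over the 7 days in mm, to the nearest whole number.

35 mm

Tmean = (35.9 + 11.0)/2 = 23.45 °C
ET₀ = 0.0023 × 10.61 × (23.45 + 17.8) × √24.9 = 0.0023 × 10.61 × 41.25 × 4.9900 = 5.0231 mm/d
Over 7 days: 5.0231 × 7 = 35.162 mm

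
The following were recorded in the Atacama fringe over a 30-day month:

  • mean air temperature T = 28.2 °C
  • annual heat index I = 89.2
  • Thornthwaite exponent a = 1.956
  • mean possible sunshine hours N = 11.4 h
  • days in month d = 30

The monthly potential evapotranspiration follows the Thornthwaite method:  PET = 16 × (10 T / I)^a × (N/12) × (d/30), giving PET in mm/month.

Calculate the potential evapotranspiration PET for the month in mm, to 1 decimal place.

144.4 mm

10T/I = 10 × 28.2 / 89.2 = 3.1614
(10T/I)^a = 3.1614^1.956 = 9.5009
Uncorrected PET = 16 × 9.5009 = 152.014 mm
Correction = (N/12)(d/30) = (11.4/12)(30/30) = 0.9500
PET = 152.014 × 0.9500 = 144.413 mm/month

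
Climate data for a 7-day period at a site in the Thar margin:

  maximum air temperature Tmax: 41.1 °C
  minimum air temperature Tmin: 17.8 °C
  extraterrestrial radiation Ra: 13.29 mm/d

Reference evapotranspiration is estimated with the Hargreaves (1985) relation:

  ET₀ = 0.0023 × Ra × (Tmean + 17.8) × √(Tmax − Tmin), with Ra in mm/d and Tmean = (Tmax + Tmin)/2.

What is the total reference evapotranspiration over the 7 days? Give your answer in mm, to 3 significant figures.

48.8 mm

Tmean = (41.1 + 17.8)/2 = 29.45 °C
ET₀ = 0.0023 × 13.29 × (29.45 + 17.8) × √23.3 = 0.0023 × 13.29 × 47.25 × 4.8270 = 6.9716 mm/d
Over 7 days: 6.9716 × 7 = 48.801 mm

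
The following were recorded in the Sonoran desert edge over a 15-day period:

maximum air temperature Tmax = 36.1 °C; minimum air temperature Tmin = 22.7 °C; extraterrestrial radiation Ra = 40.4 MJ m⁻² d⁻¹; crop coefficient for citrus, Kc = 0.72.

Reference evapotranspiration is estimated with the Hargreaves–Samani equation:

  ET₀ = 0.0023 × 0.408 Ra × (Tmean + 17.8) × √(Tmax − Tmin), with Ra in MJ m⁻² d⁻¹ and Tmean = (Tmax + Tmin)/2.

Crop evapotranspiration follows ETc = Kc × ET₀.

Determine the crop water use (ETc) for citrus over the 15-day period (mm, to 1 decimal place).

70.7 mm

Tmean = (36.1 + 22.7)/2 = 29.40 °C
0.408 Ra = 0.408 × 40.4 = 16.4832 mm/d equivalent
ET₀ = 0.0023 × 16.4832 × (29.40 + 17.8) × √13.4 = 0.0023 × 16.4832 × 47.20 × 3.6606 = 6.5503 mm/d
ETc = Kc × ET₀ = 0.72 × 6.5503 = 4.7162 mm/d
Over 15 days: 4.7162 × 15 = 70.743 mm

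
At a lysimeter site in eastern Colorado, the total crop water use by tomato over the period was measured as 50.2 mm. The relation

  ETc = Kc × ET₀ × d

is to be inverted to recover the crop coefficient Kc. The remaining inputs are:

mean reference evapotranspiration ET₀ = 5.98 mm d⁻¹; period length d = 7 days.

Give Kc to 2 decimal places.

ETc = Kc × ET₀ × d  ⇒  Kc = ETc / (ET₀ × d)
Kc = 50.2 / (5.98 × 7) = 50.2 / 41.86 = 1.1992

1.20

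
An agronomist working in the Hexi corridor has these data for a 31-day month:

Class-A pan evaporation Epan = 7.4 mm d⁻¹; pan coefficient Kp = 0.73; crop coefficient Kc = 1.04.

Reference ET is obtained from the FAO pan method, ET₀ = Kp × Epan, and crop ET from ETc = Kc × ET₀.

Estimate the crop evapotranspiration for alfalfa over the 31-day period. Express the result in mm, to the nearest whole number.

174 mm

ET₀ = 0.73 × 7.4 = 5.4020 mm/d
ETc = Kc × ET₀ = 1.04 × 5.4020 = 5.6181 mm/d
Over 31 days: 5.6181 × 31 = 174.161 mm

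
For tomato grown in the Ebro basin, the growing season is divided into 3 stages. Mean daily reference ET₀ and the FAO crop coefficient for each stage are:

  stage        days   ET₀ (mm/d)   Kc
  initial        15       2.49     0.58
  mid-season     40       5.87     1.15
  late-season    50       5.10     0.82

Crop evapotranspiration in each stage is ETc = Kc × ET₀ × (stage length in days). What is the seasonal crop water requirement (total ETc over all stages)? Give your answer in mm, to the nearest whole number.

501 mm

initial: 0.58 × 2.49 × 15 = 21.66 mm
mid-season: 1.15 × 5.87 × 40 = 270.02 mm
late-season: 0.82 × 5.10 × 50 = 209.10 mm
Seasonal total = 500.78 mm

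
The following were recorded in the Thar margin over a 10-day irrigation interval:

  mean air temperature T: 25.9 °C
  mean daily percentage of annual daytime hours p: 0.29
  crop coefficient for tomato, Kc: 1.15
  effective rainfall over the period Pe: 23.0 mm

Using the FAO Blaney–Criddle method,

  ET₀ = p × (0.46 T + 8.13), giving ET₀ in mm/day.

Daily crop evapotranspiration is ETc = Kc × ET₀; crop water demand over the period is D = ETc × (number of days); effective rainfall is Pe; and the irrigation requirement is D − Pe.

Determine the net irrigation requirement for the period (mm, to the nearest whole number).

44 mm

ET₀ = 0.29 × (0.46 × 25.9 + 8.13) = 0.29 × 20.044 = 5.8128 mm/d
ETc = Kc × ET₀ = 1.15 × 5.8128 = 6.6847 mm/d
Crop demand D = ETc × 10 d = 6.6847 × 10 = 66.847 mm
D − Pe = 66.847 − 23.0 = 43.847 mm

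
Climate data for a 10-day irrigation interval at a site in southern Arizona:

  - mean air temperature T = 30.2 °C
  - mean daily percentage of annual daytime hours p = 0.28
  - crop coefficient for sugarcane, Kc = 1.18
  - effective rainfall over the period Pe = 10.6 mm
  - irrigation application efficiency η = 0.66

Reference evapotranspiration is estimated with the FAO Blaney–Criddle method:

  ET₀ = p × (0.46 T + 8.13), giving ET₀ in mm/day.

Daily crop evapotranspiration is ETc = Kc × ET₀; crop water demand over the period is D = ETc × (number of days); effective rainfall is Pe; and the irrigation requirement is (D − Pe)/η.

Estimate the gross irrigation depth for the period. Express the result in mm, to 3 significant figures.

94.2 mm

ET₀ = 0.28 × (0.46 × 30.2 + 8.13) = 0.28 × 22.022 = 6.1662 mm/d
ETc = Kc × ET₀ = 1.18 × 6.1662 = 7.2761 mm/d
Crop demand D = ETc × 10 d = 7.2761 × 10 = 72.761 mm
D − Pe = 72.761 − 10.6 = 62.161 mm
Gross irrigation = 62.161 / 0.66 = 94.183 mm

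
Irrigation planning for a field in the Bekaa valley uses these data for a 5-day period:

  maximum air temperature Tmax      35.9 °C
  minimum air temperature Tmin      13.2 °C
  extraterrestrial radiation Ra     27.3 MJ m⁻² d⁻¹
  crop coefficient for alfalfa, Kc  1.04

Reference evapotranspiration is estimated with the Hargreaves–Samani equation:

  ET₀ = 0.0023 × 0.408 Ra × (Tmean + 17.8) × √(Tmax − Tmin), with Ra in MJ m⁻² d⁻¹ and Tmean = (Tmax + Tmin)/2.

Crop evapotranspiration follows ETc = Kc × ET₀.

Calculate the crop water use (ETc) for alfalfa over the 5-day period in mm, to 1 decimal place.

26.9 mm

Tmean = (35.9 + 13.2)/2 = 24.55 °C
0.408 Ra = 0.408 × 27.3 = 11.1384 mm/d equivalent
ET₀ = 0.0023 × 11.1384 × (24.55 + 17.8) × √22.7 = 0.0023 × 11.1384 × 42.35 × 4.7645 = 5.1692 mm/d
ETc = Kc × ET₀ = 1.04 × 5.1692 = 5.3760 mm/d
Over 5 days: 5.3760 × 5 = 26.880 mm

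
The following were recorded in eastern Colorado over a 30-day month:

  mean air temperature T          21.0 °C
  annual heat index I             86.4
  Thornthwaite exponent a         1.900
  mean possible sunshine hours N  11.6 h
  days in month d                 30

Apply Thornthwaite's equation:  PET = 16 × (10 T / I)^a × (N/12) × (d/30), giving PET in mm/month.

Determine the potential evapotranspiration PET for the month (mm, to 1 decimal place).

83.6 mm

10T/I = 10 × 21.0 / 86.4 = 2.4306
(10T/I)^a = 2.4306^1.900 = 5.4057
Uncorrected PET = 16 × 5.4057 = 86.491 mm
Correction = (N/12)(d/30) = (11.6/12)(30/30) = 0.9667
PET = 86.491 × 0.9667 = 83.611 mm/month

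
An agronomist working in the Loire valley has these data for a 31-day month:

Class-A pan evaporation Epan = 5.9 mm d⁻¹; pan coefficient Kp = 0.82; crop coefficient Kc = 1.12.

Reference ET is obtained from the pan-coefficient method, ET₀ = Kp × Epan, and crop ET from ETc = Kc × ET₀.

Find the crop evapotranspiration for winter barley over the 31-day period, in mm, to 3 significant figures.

168 mm

ET₀ = 0.82 × 5.9 = 4.8380 mm/d
ETc = Kc × ET₀ = 1.12 × 4.8380 = 5.4186 mm/d
Over 31 days: 5.4186 × 31 = 167.977 mm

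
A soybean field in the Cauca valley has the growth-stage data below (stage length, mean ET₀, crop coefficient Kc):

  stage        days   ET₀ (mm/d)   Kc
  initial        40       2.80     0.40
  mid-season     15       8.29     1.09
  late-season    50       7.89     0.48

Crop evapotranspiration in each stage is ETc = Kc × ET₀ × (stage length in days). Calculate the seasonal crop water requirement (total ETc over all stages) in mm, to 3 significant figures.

370 mm

initial: 0.40 × 2.80 × 40 = 44.80 mm
mid-season: 1.09 × 8.29 × 15 = 135.54 mm
late-season: 0.48 × 7.89 × 50 = 189.36 mm
Seasonal total = 369.70 mm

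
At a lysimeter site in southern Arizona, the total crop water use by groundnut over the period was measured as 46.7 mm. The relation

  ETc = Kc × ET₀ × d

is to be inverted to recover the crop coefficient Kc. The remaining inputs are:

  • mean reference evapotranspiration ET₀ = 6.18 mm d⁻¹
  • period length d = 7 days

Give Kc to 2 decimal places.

ETc = Kc × ET₀ × d  ⇒  Kc = ETc / (ET₀ × d)
Kc = 46.7 / (6.18 × 7) = 46.7 / 43.26 = 1.0795

1.08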